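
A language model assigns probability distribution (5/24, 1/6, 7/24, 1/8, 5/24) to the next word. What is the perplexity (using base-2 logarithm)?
4.8140

Perplexity is 2^H (or exp(H) for natural log).

First, H = -Σ p log p = 2.2672 bits
Perplexity = 2^2.2672 = 4.8140

Interpretation: The model's uncertainty is equivalent to choosing uniformly among 4.8 options.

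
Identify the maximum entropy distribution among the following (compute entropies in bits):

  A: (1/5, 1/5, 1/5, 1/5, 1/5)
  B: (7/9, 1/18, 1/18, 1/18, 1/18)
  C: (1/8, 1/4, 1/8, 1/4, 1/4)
A

For a discrete distribution over n outcomes, entropy is maximized by the uniform distribution.

Computing entropies:
H(A) = 2.3219 bits
H(B) = 1.2086 bits
H(C) = 2.2500 bits

The uniform distribution (where all probabilities equal 1/5) achieves the maximum entropy of log_2(5) = 2.3219 bits.

Distribution A has the highest entropy.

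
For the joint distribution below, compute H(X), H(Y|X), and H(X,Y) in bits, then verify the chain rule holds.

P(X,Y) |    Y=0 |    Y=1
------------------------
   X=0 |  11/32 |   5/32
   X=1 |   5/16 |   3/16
H(X,Y) = 1.9252, H(X) = 1.0000, H(Y|X) = 0.9252 (all in bits)

Chain rule: H(X,Y) = H(X) + H(Y|X)

Left side — joint entropy directly:
H(X,Y) = -Σ p(x,y) log p(x,y) = 1.9252 bits

Right side — compute H(Y|X) from the conditional distributions:
P(X) = (1/2, 1/2), so H(X) = 1.0000 bits
H(Y|X) = Σ_x P(X=x) · H(Y|X=x):
  P(Y|X=0) = (11/16, 5/16), H(Y|X=0) = 0.8960, weight P(X=0) = 1/2
  P(Y|X=1) = (5/8, 3/8), H(Y|X=1) = 0.9544, weight P(X=1) = 1/2
H(Y|X) = 0.9252 bits

H(X) + H(Y|X) = 1.0000 + 0.9252 = 1.9252 bits

Both sides equal 1.9252 bits. ✓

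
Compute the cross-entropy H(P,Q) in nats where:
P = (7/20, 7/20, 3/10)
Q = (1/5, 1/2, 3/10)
1.1671 nats

Cross-entropy: H(P,Q) = -Σ p(x) log q(x)

Alternatively: H(P,Q) = H(P) + D_KL(P||Q)
H(P) = 1.0961 nats
D_KL(P||Q) = 0.0710 nats

H(P,Q) = 1.0961 + 0.0710 = 1.1671 nats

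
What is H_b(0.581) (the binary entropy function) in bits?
0.9810 bits

The binary entropy function is:
H(p) = -p log(p) - (1-p) log(1-p)

H(0.581) = -0.581 × log_2(0.581) - 0.419 × log_2(0.419)
H(0.581) = 0.9810 bits

Note: Binary entropy is maximized at p=0.5 (H=1 bit) and minimized at p=0 or p=1 (H=0).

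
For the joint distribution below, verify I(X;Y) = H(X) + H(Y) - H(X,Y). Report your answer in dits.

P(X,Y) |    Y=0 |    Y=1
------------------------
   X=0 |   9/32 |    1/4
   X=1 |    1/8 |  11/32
I(X;Y) = 0.0158 dits

Mutual information has multiple equivalent forms:
- I(X;Y) = H(X) - H(X|Y)
- I(X;Y) = H(Y) - H(Y|X)
- I(X;Y) = H(X) + H(Y) - H(X,Y)

Computing all quantities:
H(X) = 0.3002, H(Y) = 0.2934, H(X,Y) = 0.5778
H(X|Y) = 0.2844, H(Y|X) = 0.2776

Verification:
H(X) - H(X|Y) = 0.3002 - 0.2844 = 0.0158
H(Y) - H(Y|X) = 0.2934 - 0.2776 = 0.0158
H(X) + H(Y) - H(X,Y) = 0.3002 + 0.2934 - 0.5778 = 0.0158

All forms give I(X;Y) = 0.0158 dits. ✓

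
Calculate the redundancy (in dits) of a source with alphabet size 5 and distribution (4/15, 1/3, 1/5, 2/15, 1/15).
0.0520 dits

Redundancy measures how far a source is from maximum entropy:
R = H_max - H(X)

Maximum entropy for 5 symbols: H_max = log_10(5) = 0.6990 dits
Actual entropy: H(X) = 0.6470 dits
Redundancy: R = 0.6990 - 0.6470 = 0.0520 dits

This redundancy represents potential for compression: the source could be compressed by 0.0520 dits per symbol.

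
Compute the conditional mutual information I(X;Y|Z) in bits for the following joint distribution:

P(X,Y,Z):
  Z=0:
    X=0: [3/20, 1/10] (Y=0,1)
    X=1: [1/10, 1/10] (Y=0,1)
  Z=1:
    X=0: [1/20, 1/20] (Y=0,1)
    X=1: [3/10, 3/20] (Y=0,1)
0.0101 bits

Conditional mutual information: I(X;Y|Z) = H(X|Z) + H(Y|Z) - H(X,Y|Z)

H(Z) = 0.9928
H(X,Z) = 1.8150 → H(X|Z) = 0.8222
H(Y,Z) = 1.9589 → H(Y|Z) = 0.9661
H(X,Y,Z) = 2.7710 → H(X,Y|Z) = 1.7782

I(X;Y|Z) = 0.8222 + 0.9661 - 1.7782 = 0.0101 bits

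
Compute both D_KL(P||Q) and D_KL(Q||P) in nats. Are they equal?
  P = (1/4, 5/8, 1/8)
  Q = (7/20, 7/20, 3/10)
D_KL(P||Q) = 0.1688, D_KL(Q||P) = 0.1775

KL divergence is not symmetric: D_KL(P||Q) ≠ D_KL(Q||P) in general.

D_KL(P||Q) = 0.1688 nats
D_KL(Q||P) = 0.1775 nats

No, they are not equal!

This asymmetry is why KL divergence is not a true distance metric.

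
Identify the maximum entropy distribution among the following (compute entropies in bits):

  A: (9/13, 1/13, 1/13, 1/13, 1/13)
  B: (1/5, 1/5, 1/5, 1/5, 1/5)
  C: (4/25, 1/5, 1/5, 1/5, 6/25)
B

For a discrete distribution over n outcomes, entropy is maximized by the uniform distribution.

Computing entropies:
H(A) = 1.5059 bits
H(B) = 2.3219 bits
H(C) = 2.3103 bits

The uniform distribution (where all probabilities equal 1/5) achieves the maximum entropy of log_2(5) = 2.3219 bits.

Distribution B has the highest entropy.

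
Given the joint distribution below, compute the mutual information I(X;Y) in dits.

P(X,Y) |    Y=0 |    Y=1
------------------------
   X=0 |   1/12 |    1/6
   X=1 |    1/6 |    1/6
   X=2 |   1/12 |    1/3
0.0164 dits

Mutual information: I(X;Y) = H(X) + H(Y) - H(X,Y)

Marginals:
P(X) = (1/4, 1/3, 5/12), H(X) = 0.4680 dits
P(Y) = (1/3, 2/3), H(Y) = 0.2764 dits

Joint entropy: H(X,Y) = 0.7280 dits

I(X;Y) = 0.4680 + 0.2764 - 0.7280 = 0.0164 dits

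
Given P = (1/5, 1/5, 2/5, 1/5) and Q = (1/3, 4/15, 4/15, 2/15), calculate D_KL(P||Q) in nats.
0.0836 nats

KL divergence: D_KL(P||Q) = Σ p(x) log(p(x)/q(x))

Computing term by term:
  x=0: 1/5 × log_e[(1/5)/(1/3)] = 1/5 × -0.5108 = -0.1022
  x=1: 1/5 × log_e[(1/5)/(4/15)] = 1/5 × -0.2877 = -0.0575
  x=2: 2/5 × log_e[(2/5)/(4/15)] = 2/5 × 0.4055 = 0.1622
  x=3: 1/5 × log_e[(1/5)/(2/15)] = 1/5 × 0.4055 = 0.0811

D_KL(P||Q) = 0.0836 nats

Note: KL divergence is always non-negative and equals 0 iff P = Q.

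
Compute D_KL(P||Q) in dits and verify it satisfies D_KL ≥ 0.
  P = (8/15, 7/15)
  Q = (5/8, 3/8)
0.0076 dits

KL divergence satisfies the Gibbs inequality: D_KL(P||Q) ≥ 0 for all distributions P, Q.

D_KL(P||Q) = Σ p(x) log(p(x)/q(x))
Term by term:
  x=0: 8/15 × log_10[(8/15)/(5/8)] = -0.0367
  x=1: 7/15 × log_10[(7/15)/(3/8)] = 0.0443
D_KL(P||Q) = 0.0076 dits

D_KL(P||Q) = 0.0076 ≥ 0 ✓

This non-negativity is a fundamental property: relative entropy cannot be negative because it measures how different Q is from P.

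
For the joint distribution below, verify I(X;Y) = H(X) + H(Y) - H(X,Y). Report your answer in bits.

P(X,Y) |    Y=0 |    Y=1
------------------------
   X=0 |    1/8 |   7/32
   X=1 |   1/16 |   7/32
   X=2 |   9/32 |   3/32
I(X;Y) = 0.1529 bits

Mutual information has multiple equivalent forms:
- I(X;Y) = H(X) - H(X|Y)
- I(X;Y) = H(Y) - H(Y|X)
- I(X;Y) = H(X) + H(Y) - H(X,Y)

Computing all quantities:
H(X) = 1.5749, H(Y) = 0.9972, H(X,Y) = 2.4192
H(X|Y) = 1.4220, H(Y|X) = 0.8442

Verification:
H(X) - H(X|Y) = 1.5749 - 1.4220 = 0.1529
H(Y) - H(Y|X) = 0.9972 - 0.8442 = 0.1529
H(X) + H(Y) - H(X,Y) = 1.5749 + 0.9972 - 2.4192 = 0.1529

All forms give I(X;Y) = 0.1529 bits. ✓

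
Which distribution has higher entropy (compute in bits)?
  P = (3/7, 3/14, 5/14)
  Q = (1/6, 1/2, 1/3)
P

Computing entropies in bits:
H(P) = 1.5306
H(Q) = 1.4591

Distribution P has higher entropy.

Intuition: The distribution closer to uniform (more spread out) has higher entropy.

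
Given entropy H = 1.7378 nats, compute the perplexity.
5.6848

Perplexity is e^H (or exp(H) for natural log).

H = 1.7378 nats
Perplexity = e^1.7378 = 5.6848

Interpretation: The model's uncertainty is equivalent to choosing uniformly among 5.7 options.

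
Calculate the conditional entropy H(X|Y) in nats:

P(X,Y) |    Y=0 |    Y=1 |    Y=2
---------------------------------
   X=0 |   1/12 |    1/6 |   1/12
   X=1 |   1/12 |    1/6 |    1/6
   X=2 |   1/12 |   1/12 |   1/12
1.0608 nats

Using the chain rule: H(X|Y) = H(X,Y) - H(Y)

First, compute H(X,Y) = 2.1383 nats

Marginal P(Y) = (1/4, 5/12, 1/3)
H(Y) = 1.0776 nats

H(X|Y) = H(X,Y) - H(Y) = 2.1383 - 1.0776 = 1.0608 nats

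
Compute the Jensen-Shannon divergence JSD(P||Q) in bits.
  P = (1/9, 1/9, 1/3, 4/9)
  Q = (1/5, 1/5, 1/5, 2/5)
0.0316 bits

Jensen-Shannon divergence is:
JSD(P||Q) = 0.5 × D_KL(P||M) + 0.5 × D_KL(Q||M)
where M = 0.5 × (P + Q) is the mixture distribution.

M = 0.5 × (1/9, 1/9, 1/3, 4/9) + 0.5 × (1/5, 1/5, 1/5, 2/5) = (0.155556, 0.155556, 4/15, 0.422222)

D_KL(P||M) = 0.0323 bits
D_KL(Q||M) = 0.0308 bits

JSD(P||Q) = 0.5 × 0.0323 + 0.5 × 0.0308 = 0.0316 bits

Unlike KL divergence, JSD is symmetric and bounded: 0 ≤ JSD ≤ log(2).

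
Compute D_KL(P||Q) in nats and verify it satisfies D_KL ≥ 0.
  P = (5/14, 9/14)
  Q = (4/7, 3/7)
0.0928 nats

KL divergence satisfies the Gibbs inequality: D_KL(P||Q) ≥ 0 for all distributions P, Q.

D_KL(P||Q) = Σ p(x) log(p(x)/q(x))
Term by term:
  x=0: 5/14 × log_e[(5/14)/(4/7)] = -0.1679
  x=1: 9/14 × log_e[(9/14)/(3/7)] = 0.2607
D_KL(P||Q) = 0.0928 nats

D_KL(P||Q) = 0.0928 ≥ 0 ✓

This non-negativity is a fundamental property: relative entropy cannot be negative because it measures how different Q is from P.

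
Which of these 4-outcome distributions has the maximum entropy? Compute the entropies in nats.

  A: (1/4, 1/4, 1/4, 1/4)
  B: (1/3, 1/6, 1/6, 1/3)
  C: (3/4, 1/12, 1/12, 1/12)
A

For a discrete distribution over n outcomes, entropy is maximized by the uniform distribution.

Computing entropies:
H(A) = 1.3863 nats
H(B) = 1.3297 nats
H(C) = 0.8370 nats

The uniform distribution (where all probabilities equal 1/4) achieves the maximum entropy of log_e(4) = 1.3863 nats.

Distribution A has the highest entropy.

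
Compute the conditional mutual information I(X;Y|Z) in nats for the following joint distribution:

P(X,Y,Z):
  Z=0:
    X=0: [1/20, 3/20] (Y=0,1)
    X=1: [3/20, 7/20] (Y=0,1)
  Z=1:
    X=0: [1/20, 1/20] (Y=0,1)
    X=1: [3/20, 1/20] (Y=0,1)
0.0101 nats

Conditional mutual information: I(X;Y|Z) = H(X|Z) + H(Y|Z) - H(X,Y|Z)

H(Z) = 0.6109
H(X,Z) = 1.2206 → H(X|Z) = 0.6097
H(Y,Z) = 1.2206 → H(Y|Z) = 0.6097
H(X,Y,Z) = 1.8203 → H(X,Y|Z) = 1.2094

I(X;Y|Z) = 0.6097 + 0.6097 - 1.2094 = 0.0101 nats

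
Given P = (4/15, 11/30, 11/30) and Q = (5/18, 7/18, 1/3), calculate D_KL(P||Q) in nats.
0.0025 nats

KL divergence: D_KL(P||Q) = Σ p(x) log(p(x)/q(x))

Computing term by term:
  x=0: 4/15 × log_e[(4/15)/(5/18)] = 4/15 × -0.0408 = -0.0109
  x=1: 11/30 × log_e[(11/30)/(7/18)] = 11/30 × -0.0588 = -0.0216
  x=2: 11/30 × log_e[(11/30)/(1/3)] = 11/30 × 0.0953 = 0.0349

D_KL(P||Q) = 0.0025 nats

Note: KL divergence is always non-negative and equals 0 iff P = Q.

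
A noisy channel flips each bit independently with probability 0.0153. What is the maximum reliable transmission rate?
0.8858 bits

For a binary symmetric channel (BSC) with error probability p:
Capacity C = 1 - H(p) bits per symbol

where H(p) = -p log₂(p) - (1-p) log₂(1-p) is the binary entropy function.

H(0.0153) = 0.1142 bits
C = 1 - 0.1142 = 0.8858 bits per symbol

This means we can reliably transmit up to 0.8858 bits of information per channel use.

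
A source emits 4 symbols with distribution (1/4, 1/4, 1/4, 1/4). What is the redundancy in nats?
0.0000 nats

Redundancy measures how far a source is from maximum entropy:
R = H_max - H(X)

Maximum entropy for 4 symbols: H_max = log_e(4) = 1.3863 nats
Actual entropy: H(X) = 1.3863 nats
Redundancy: R = 1.3863 - 1.3863 = 0.0000 nats

This redundancy represents potential for compression: the source could be compressed by 0.0000 nats per symbol.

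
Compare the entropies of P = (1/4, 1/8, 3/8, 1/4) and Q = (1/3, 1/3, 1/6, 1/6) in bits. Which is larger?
Q

Computing entropies in bits:
H(P) = 1.9056
H(Q) = 1.9183

Distribution Q has higher entropy.

Intuition: The distribution closer to uniform (more spread out) has higher entropy.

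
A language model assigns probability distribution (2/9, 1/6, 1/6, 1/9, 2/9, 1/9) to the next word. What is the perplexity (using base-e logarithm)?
5.7777

Perplexity is e^H (or exp(H) for natural log).

First, H = -Σ p log p = 1.7540 nats
Perplexity = e^1.7540 = 5.7777

Interpretation: The model's uncertainty is equivalent to choosing uniformly among 5.8 options.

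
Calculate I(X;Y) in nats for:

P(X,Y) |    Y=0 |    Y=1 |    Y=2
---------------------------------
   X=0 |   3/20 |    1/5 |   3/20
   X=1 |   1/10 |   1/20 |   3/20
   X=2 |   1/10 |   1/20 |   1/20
0.0403 nats

Mutual information: I(X;Y) = H(X) + H(Y) - H(X,Y)

Marginals:
P(X) = (1/2, 3/10, 1/5), H(X) = 1.0297 nats
P(Y) = (7/20, 3/10, 7/20), H(Y) = 1.0961 nats

Joint entropy: H(X,Y) = 2.0855 nats

I(X;Y) = 1.0297 + 1.0961 - 2.0855 = 0.0403 nats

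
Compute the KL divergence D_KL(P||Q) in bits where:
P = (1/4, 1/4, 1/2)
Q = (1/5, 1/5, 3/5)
0.0294 bits

KL divergence: D_KL(P||Q) = Σ p(x) log(p(x)/q(x))

Computing term by term:
  x=0: 1/4 × log_2[(1/4)/(1/5)] = 1/4 × 0.3219 = 0.0805
  x=1: 1/4 × log_2[(1/4)/(1/5)] = 1/4 × 0.3219 = 0.0805
  x=2: 1/2 × log_2[(1/2)/(3/5)] = 1/2 × -0.2630 = -0.1315

D_KL(P||Q) = 0.0294 bits

Note: KL divergence is always non-negative and equals 0 iff P = Q.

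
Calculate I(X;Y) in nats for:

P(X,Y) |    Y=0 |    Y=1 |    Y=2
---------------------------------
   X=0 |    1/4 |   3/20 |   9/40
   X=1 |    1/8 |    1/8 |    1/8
0.0053 nats

Mutual information: I(X;Y) = H(X) + H(Y) - H(X,Y)

Marginals:
P(X) = (5/8, 3/8), H(X) = 0.6616 nats
P(Y) = (3/8, 11/40, 7/20), H(Y) = 1.0903 nats

Joint entropy: H(X,Y) = 1.7466 nats

I(X;Y) = 0.6616 + 1.0903 - 1.7466 = 0.0053 nats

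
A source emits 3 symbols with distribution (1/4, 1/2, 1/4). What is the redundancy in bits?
0.0850 bits

Redundancy measures how far a source is from maximum entropy:
R = H_max - H(X)

Maximum entropy for 3 symbols: H_max = log_2(3) = 1.5850 bits
Actual entropy: H(X) = 1.5000 bits
Redundancy: R = 1.5850 - 1.5000 = 0.0850 bits

This redundancy represents potential for compression: the source could be compressed by 0.0850 bits per symbol.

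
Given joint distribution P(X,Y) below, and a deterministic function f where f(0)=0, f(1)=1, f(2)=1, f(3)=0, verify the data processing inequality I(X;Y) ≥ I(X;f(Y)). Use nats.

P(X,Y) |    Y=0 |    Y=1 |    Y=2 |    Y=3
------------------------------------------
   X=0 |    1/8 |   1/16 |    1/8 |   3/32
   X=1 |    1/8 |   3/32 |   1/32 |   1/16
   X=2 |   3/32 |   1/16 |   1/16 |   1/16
I(X;Y) = 0.0304, I(X;f(Y)) = 0.0014, inequality holds: 0.0304 ≥ 0.0014

Data Processing Inequality: For any Markov chain X → Y → Z, we have I(X;Y) ≥ I(X;Z).

Here Z = f(Y) is a deterministic function of Y, forming X → Y → Z.

Original I(X;Y) = 0.0304 nats

After applying f:
P(X,Z) where Z=f(Y):
- P(X,Z=0) = P(X,Y=0) + P(X,Y=3)
- P(X,Z=1) = P(X,Y=1) + P(X,Y=2)

I(X;Z) = I(X;f(Y)) = 0.0014 nats

Verification: 0.0304 ≥ 0.0014 ✓

Information cannot be created by processing; the function f can only lose information about X.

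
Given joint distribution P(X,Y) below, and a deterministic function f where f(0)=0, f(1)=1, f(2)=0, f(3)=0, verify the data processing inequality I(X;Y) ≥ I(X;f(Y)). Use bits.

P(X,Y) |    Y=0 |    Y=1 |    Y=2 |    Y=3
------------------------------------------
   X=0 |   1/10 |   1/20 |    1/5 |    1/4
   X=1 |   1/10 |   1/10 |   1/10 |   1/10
I(X;Y) = 0.0556, I(X;f(Y)) = 0.0370, inequality holds: 0.0556 ≥ 0.0370

Data Processing Inequality: For any Markov chain X → Y → Z, we have I(X;Y) ≥ I(X;Z).

Here Z = f(Y) is a deterministic function of Y, forming X → Y → Z.

Original I(X;Y) = 0.0556 bits

After applying f:
P(X,Z) where Z=f(Y):
- P(X,Z=0) = P(X,Y=0) + P(X,Y=2) + P(X,Y=3)
- P(X,Z=1) = P(X,Y=1)

I(X;Z) = I(X;f(Y)) = 0.0370 bits

Verification: 0.0556 ≥ 0.0370 ✓

Information cannot be created by processing; the function f can only lose information about X.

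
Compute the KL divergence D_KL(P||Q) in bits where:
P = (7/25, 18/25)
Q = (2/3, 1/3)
0.4495 bits

KL divergence: D_KL(P||Q) = Σ p(x) log(p(x)/q(x))

Computing term by term:
  x=0: 7/25 × log_2[(7/25)/(2/3)] = 7/25 × -1.2515 = -0.3504
  x=1: 18/25 × log_2[(18/25)/(1/3)] = 18/25 × 1.1110 = 0.7999

D_KL(P||Q) = 0.4495 bits

Note: KL divergence is always non-negative and equals 0 iff P = Q.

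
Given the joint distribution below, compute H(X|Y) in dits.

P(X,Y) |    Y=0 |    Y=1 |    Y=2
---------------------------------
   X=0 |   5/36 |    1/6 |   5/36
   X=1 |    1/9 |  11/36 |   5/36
0.2914 dits

Using the chain rule: H(X|Y) = H(X,Y) - H(Y)

First, compute H(X,Y) = 0.7503 dits

Marginal P(Y) = (1/4, 17/36, 5/18)
H(Y) = 0.4589 dits

H(X|Y) = H(X,Y) - H(Y) = 0.7503 - 0.4589 = 0.2914 dits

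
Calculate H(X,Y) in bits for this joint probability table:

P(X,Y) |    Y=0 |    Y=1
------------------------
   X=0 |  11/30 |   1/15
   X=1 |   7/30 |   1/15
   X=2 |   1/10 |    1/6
2.3046 bits

Joint entropy is H(X,Y) = -Σ_{x,y} p(x,y) log p(x,y).

Summing over all non-zero entries:
H(X,Y) = -[11/30·log_2(11/30) + 1/15·log_2(1/15) + 7/30·log_2(7/30) + 1/15·log_2(1/15) + 1/10·log_2(1/10) + 1/6·log_2(1/6)]
H(X,Y) = 2.3046 bits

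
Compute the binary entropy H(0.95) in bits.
0.2864 bits

The binary entropy function is:
H(p) = -p log(p) - (1-p) log(1-p)

H(0.95) = -0.95 × log_2(0.95) - 0.05 × log_2(0.05)
H(0.95) = 0.2864 bits

Note: Binary entropy is maximized at p=0.5 (H=1 bit) and minimized at p=0 or p=1 (H=0).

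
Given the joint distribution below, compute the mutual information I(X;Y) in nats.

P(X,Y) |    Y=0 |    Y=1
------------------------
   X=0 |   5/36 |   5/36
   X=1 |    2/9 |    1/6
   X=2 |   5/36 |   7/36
0.0086 nats

Mutual information: I(X;Y) = H(X) + H(Y) - H(X,Y)

Marginals:
P(X) = (5/18, 7/18, 1/3), H(X) = 1.0893 nats
P(Y) = (1/2, 1/2), H(Y) = 0.6931 nats

Joint entropy: H(X,Y) = 1.7738 nats

I(X;Y) = 1.0893 + 0.6931 - 1.7738 = 0.0086 nats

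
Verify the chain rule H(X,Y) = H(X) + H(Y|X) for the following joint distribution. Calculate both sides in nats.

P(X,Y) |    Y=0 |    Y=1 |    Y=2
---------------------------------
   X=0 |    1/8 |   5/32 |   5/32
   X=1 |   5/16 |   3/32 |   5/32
H(X,Y) = 1.7155, H(X) = 0.6853, H(Y|X) = 1.0302 (all in nats)

Chain rule: H(X,Y) = H(X) + H(Y|X)

Left side — joint entropy directly:
H(X,Y) = -Σ p(x,y) log p(x,y) = 1.7155 nats

Right side — compute H(Y|X) from the conditional distributions:
P(X) = (7/16, 9/16), so H(X) = 0.6853 nats
H(Y|X) = Σ_x P(X=x) · H(Y|X=x):
  P(Y|X=0) = (2/7, 5/14, 5/14), H(Y|X=0) = 1.0934, weight P(X=0) = 7/16
  P(Y|X=1) = (5/9, 1/6, 5/18), H(Y|X=1) = 0.9810, weight P(X=1) = 9/16
H(Y|X) = 1.0302 nats

H(X) + H(Y|X) = 0.6853 + 1.0302 = 1.7155 nats

Both sides equal 1.7155 nats. ✓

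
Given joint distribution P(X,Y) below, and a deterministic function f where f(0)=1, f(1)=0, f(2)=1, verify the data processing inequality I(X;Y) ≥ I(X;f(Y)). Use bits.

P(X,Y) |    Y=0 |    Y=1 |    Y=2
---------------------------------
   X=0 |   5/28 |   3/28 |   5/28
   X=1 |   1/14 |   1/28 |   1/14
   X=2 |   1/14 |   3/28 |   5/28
I(X;Y) = 0.0289, I(X;f(Y)) = 0.0058, inequality holds: 0.0289 ≥ 0.0058

Data Processing Inequality: For any Markov chain X → Y → Z, we have I(X;Y) ≥ I(X;Z).

Here Z = f(Y) is a deterministic function of Y, forming X → Y → Z.

Original I(X;Y) = 0.0289 bits

After applying f:
P(X,Z) where Z=f(Y):
- P(X,Z=0) = P(X,Y=1)
- P(X,Z=1) = P(X,Y=0) + P(X,Y=2)

I(X;Z) = I(X;f(Y)) = 0.0058 bits

Verification: 0.0289 ≥ 0.0058 ✓

Information cannot be created by processing; the function f can only lose information about X.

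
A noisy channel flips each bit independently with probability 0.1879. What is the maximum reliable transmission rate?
0.3029 bits

For a binary symmetric channel (BSC) with error probability p:
Capacity C = 1 - H(p) bits per symbol

where H(p) = -p log₂(p) - (1-p) log₂(1-p) is the binary entropy function.

H(0.1879) = 0.6971 bits
C = 1 - 0.6971 = 0.3029 bits per symbol

This means we can reliably transmit up to 0.3029 bits of information per channel use.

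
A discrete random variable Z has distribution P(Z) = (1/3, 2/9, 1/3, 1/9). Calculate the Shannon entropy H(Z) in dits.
0.5693 dits

Shannon entropy is H(X) = -Σ p(x) log p(x).

For P = (1/3, 2/9, 1/3, 1/9):
H = -1/3 × log_10(1/3) -2/9 × log_10(2/9) -1/3 × log_10(1/3) -1/9 × log_10(1/9)
H = 0.5693 dits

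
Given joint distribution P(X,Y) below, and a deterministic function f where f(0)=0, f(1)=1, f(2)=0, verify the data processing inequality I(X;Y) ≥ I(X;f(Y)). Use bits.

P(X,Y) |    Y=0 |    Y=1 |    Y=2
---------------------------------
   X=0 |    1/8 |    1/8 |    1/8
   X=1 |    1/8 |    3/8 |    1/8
I(X;Y) = 0.0488, I(X;f(Y)) = 0.0488, inequality holds: 0.0488 ≥ 0.0488

Data Processing Inequality: For any Markov chain X → Y → Z, we have I(X;Y) ≥ I(X;Z).

Here Z = f(Y) is a deterministic function of Y, forming X → Y → Z.

Original I(X;Y) = 0.0488 bits

After applying f:
P(X,Z) where Z=f(Y):
- P(X,Z=0) = P(X,Y=0) + P(X,Y=2)
- P(X,Z=1) = P(X,Y=1)

I(X;Z) = I(X;f(Y)) = 0.0488 bits

Verification: 0.0488 ≥ 0.0488 ✓

Information cannot be created by processing; the function f can only lose information about X.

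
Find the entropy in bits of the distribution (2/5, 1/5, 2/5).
1.5219 bits

Shannon entropy is H(X) = -Σ p(x) log p(x).

For P = (2/5, 1/5, 2/5):
H = -2/5 × log_2(2/5) -1/5 × log_2(1/5) -2/5 × log_2(2/5)
H = 1.5219 bits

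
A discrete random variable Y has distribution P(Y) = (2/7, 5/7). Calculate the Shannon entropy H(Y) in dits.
0.2598 dits

Shannon entropy is H(X) = -Σ p(x) log p(x).

For P = (2/7, 5/7):
H = -2/7 × log_10(2/7) -5/7 × log_10(5/7)
H = 0.2598 dits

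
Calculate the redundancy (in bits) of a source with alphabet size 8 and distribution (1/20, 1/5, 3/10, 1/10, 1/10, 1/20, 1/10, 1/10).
0.2536 bits

Redundancy measures how far a source is from maximum entropy:
R = H_max - H(X)

Maximum entropy for 8 symbols: H_max = log_2(8) = 3.0000 bits
Actual entropy: H(X) = 2.7464 bits
Redundancy: R = 3.0000 - 2.7464 = 0.2536 bits

This redundancy represents potential for compression: the source could be compressed by 0.2536 bits per symbol.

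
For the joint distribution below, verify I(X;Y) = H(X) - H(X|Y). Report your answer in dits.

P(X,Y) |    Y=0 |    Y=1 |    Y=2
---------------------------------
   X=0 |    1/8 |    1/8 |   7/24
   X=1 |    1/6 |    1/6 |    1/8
I(X;Y) = 0.0160 dits

Mutual information has multiple equivalent forms:
- I(X;Y) = H(X) - H(X|Y)
- I(X;Y) = H(Y) - H(Y|X)
- I(X;Y) = H(X) + H(Y) - H(X,Y)

Computing all quantities:
H(X) = 0.2995, H(Y) = 0.4706, H(X,Y) = 0.7541
H(X|Y) = 0.2835, H(Y|X) = 0.4546

Verification:
H(X) - H(X|Y) = 0.2995 - 0.2835 = 0.0160
H(Y) - H(Y|X) = 0.4706 - 0.4546 = 0.0160
H(X) + H(Y) - H(X,Y) = 0.2995 + 0.4706 - 0.7541 = 0.0160

All forms give I(X;Y) = 0.0160 dits. ✓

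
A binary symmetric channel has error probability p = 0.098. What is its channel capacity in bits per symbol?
0.5374 bits

For a binary symmetric channel (BSC) with error probability p:
Capacity C = 1 - H(p) bits per symbol

where H(p) = -p log₂(p) - (1-p) log₂(1-p) is the binary entropy function.

H(0.098) = 0.4626 bits
C = 1 - 0.4626 = 0.5374 bits per symbol

This means we can reliably transmit up to 0.5374 bits of information per channel use.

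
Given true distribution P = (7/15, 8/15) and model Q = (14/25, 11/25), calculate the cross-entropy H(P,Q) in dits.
0.3077 dits

Cross-entropy: H(P,Q) = -Σ p(x) log q(x)

Alternatively: H(P,Q) = H(P) + D_KL(P||Q)
H(P) = 0.3001 dits
D_KL(P||Q) = 0.0076 dits

H(P,Q) = 0.3001 + 0.0076 = 0.3077 dits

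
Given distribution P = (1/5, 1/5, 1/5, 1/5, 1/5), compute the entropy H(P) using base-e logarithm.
1.6094 nats

Shannon entropy is H(X) = -Σ p(x) log p(x).

For P = (1/5, 1/5, 1/5, 1/5, 1/5):
H = -1/5 × log_e(1/5) -1/5 × log_e(1/5) -1/5 × log_e(1/5) -1/5 × log_e(1/5) -1/5 × log_e(1/5)
H = 1.6094 nats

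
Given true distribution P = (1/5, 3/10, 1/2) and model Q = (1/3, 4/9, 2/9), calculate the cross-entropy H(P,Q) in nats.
1.2150 nats

Cross-entropy: H(P,Q) = -Σ p(x) log q(x)

Alternatively: H(P,Q) = H(P) + D_KL(P||Q)
H(P) = 1.0297 nats
D_KL(P||Q) = 0.1854 nats

H(P,Q) = 1.0297 + 0.1854 = 1.2150 nats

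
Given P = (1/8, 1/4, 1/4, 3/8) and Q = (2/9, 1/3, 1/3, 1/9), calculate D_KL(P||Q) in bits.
0.3468 bits

KL divergence: D_KL(P||Q) = Σ p(x) log(p(x)/q(x))

Computing term by term:
  x=0: 1/8 × log_2[(1/8)/(2/9)] = 1/8 × -0.8301 = -0.1038
  x=1: 1/4 × log_2[(1/4)/(1/3)] = 1/4 × -0.4150 = -0.1038
  x=2: 1/4 × log_2[(1/4)/(1/3)] = 1/4 × -0.4150 = -0.1038
  x=3: 3/8 × log_2[(3/8)/(1/9)] = 3/8 × 1.7549 = 0.6581

D_KL(P||Q) = 0.3468 bits

Note: KL divergence is always non-negative and equals 0 iff P = Q.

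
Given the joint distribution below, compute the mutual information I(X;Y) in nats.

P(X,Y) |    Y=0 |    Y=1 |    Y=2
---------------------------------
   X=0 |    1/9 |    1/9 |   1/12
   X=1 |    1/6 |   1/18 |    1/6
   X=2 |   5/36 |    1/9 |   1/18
0.0426 nats

Mutual information: I(X;Y) = H(X) + H(Y) - H(X,Y)

Marginals:
P(X) = (11/36, 7/18, 11/36), H(X) = 1.0918 nats
P(Y) = (5/12, 5/18, 11/36), H(Y) = 1.0829 nats

Joint entropy: H(X,Y) = 2.1321 nats

I(X;Y) = 1.0918 + 1.0829 - 2.1321 = 0.0426 nats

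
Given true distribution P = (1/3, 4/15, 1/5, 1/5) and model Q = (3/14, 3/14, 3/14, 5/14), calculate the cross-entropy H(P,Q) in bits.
2.0750 bits

Cross-entropy: H(P,Q) = -Σ p(x) log q(x)

Alternatively: H(P,Q) = H(P) + D_KL(P||Q)
H(P) = 1.9656 bits
D_KL(P||Q) = 0.1094 bits

H(P,Q) = 1.9656 + 0.1094 = 2.0750 bits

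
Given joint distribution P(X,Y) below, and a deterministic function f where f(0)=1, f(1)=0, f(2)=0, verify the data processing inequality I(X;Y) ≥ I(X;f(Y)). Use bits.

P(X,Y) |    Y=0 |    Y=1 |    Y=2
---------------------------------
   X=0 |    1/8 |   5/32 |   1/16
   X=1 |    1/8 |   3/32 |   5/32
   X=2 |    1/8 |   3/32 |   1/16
I(X;Y) = 0.0476, I(X;f(Y)) = 0.0063, inequality holds: 0.0476 ≥ 0.0063

Data Processing Inequality: For any Markov chain X → Y → Z, we have I(X;Y) ≥ I(X;Z).

Here Z = f(Y) is a deterministic function of Y, forming X → Y → Z.

Original I(X;Y) = 0.0476 bits

After applying f:
P(X,Z) where Z=f(Y):
- P(X,Z=0) = P(X,Y=1) + P(X,Y=2)
- P(X,Z=1) = P(X,Y=0)

I(X;Z) = I(X;f(Y)) = 0.0063 bits

Verification: 0.0476 ≥ 0.0063 ✓

Information cannot be created by processing; the function f can only lose information about X.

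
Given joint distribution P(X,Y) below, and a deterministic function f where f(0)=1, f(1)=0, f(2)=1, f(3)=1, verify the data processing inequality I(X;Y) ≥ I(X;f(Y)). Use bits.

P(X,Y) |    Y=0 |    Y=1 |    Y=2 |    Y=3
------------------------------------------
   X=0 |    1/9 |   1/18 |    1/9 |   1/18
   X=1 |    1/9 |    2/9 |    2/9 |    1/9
I(X;Y) = 0.0364, I(X;f(Y)) = 0.0235, inequality holds: 0.0364 ≥ 0.0235

Data Processing Inequality: For any Markov chain X → Y → Z, we have I(X;Y) ≥ I(X;Z).

Here Z = f(Y) is a deterministic function of Y, forming X → Y → Z.

Original I(X;Y) = 0.0364 bits

After applying f:
P(X,Z) where Z=f(Y):
- P(X,Z=0) = P(X,Y=1)
- P(X,Z=1) = P(X,Y=0) + P(X,Y=2) + P(X,Y=3)

I(X;Z) = I(X;f(Y)) = 0.0235 bits

Verification: 0.0364 ≥ 0.0235 ✓

Information cannot be created by processing; the function f can only lose information about X.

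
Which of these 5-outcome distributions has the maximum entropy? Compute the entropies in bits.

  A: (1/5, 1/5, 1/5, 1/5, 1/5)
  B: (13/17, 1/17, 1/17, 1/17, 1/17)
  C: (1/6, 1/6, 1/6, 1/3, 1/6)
A

For a discrete distribution over n outcomes, entropy is maximized by the uniform distribution.

Computing entropies:
H(A) = 2.3219 bits
H(B) = 1.2577 bits
H(C) = 2.2516 bits

The uniform distribution (where all probabilities equal 1/5) achieves the maximum entropy of log_2(5) = 2.3219 bits.

Distribution A has the highest entropy.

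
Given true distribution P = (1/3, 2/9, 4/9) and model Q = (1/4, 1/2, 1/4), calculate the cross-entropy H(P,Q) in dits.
0.5352 dits

Cross-entropy: H(P,Q) = -Σ p(x) log q(x)

Alternatively: H(P,Q) = H(P) + D_KL(P||Q)
H(P) = 0.4607 dits
D_KL(P||Q) = 0.0744 dits

H(P,Q) = 0.4607 + 0.0744 = 0.5352 dits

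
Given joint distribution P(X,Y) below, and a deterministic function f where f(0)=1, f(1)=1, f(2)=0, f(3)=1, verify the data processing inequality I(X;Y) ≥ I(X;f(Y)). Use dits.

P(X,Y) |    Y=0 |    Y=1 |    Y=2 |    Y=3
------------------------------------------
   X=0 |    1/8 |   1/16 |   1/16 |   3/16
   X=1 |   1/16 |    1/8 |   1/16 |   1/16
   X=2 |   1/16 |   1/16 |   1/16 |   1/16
I(X;Y) = 0.0212, I(X;f(Y)) = 0.0027, inequality holds: 0.0212 ≥ 0.0027

Data Processing Inequality: For any Markov chain X → Y → Z, we have I(X;Y) ≥ I(X;Z).

Here Z = f(Y) is a deterministic function of Y, forming X → Y → Z.

Original I(X;Y) = 0.0212 dits

After applying f:
P(X,Z) where Z=f(Y):
- P(X,Z=0) = P(X,Y=2)
- P(X,Z=1) = P(X,Y=0) + P(X,Y=1) + P(X,Y=3)

I(X;Z) = I(X;f(Y)) = 0.0027 dits

Verification: 0.0212 ≥ 0.0027 ✓

Information cannot be created by processing; the function f can only lose information about X.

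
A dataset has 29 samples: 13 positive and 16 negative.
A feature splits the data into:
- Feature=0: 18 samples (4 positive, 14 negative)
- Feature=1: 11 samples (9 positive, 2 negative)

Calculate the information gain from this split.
0.2585 bits

Information Gain = H(Y) - H(Y|Feature)

Before split:
P(positive) = 13/29 = 0.4483
H(Y) = 0.9923 bits

After split:
Feature=0: H = 0.7642 bits (weight = 18/29)
Feature=1: H = 0.6840 bits (weight = 11/29)
H(Y|Feature) = (18/29)×0.7642 + (11/29)×0.6840 = 0.7338 bits

Information Gain = 0.9923 - 0.7338 = 0.2585 bits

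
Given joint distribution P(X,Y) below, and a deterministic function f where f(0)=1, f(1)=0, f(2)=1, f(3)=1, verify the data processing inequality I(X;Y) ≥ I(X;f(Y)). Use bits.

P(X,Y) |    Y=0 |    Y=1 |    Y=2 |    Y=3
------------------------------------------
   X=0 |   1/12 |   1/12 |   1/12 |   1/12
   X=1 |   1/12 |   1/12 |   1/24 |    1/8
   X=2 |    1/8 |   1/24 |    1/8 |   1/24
I(X;Y) = 0.0843, I(X;f(Y)) = 0.0162, inequality holds: 0.0843 ≥ 0.0162

Data Processing Inequality: For any Markov chain X → Y → Z, we have I(X;Y) ≥ I(X;Z).

Here Z = f(Y) is a deterministic function of Y, forming X → Y → Z.

Original I(X;Y) = 0.0843 bits

After applying f:
P(X,Z) where Z=f(Y):
- P(X,Z=0) = P(X,Y=1)
- P(X,Z=1) = P(X,Y=0) + P(X,Y=2) + P(X,Y=3)

I(X;Z) = I(X;f(Y)) = 0.0162 bits

Verification: 0.0843 ≥ 0.0162 ✓

Information cannot be created by processing; the function f can only lose information about X.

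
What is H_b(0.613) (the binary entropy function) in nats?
0.6674 nats

The binary entropy function is:
H(p) = -p log(p) - (1-p) log(1-p)

H(0.613) = -0.613 × log_e(0.613) - 0.387 × log_e(0.387)
H(0.613) = 0.6674 nats

Note: Binary entropy is maximized at p=0.5 (H=1 bit) and minimized at p=0 or p=1 (H=0).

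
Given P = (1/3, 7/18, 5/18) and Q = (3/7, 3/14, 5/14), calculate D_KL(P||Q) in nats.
0.0782 nats

KL divergence: D_KL(P||Q) = Σ p(x) log(p(x)/q(x))

Computing term by term:
  x=0: 1/3 × log_e[(1/3)/(3/7)] = 1/3 × -0.2513 = -0.0838
  x=1: 7/18 × log_e[(7/18)/(3/14)] = 7/18 × 0.5960 = 0.2318
  x=2: 5/18 × log_e[(5/18)/(5/14)] = 5/18 × -0.2513 = -0.0698

D_KL(P||Q) = 0.0782 nats

Note: KL divergence is always non-negative and equals 0 iff P = Q.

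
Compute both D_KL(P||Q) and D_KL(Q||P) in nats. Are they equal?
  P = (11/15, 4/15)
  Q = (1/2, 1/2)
D_KL(P||Q) = 0.1132, D_KL(Q||P) = 0.1228

KL divergence is not symmetric: D_KL(P||Q) ≠ D_KL(Q||P) in general.

D_KL(P||Q) = 0.1132 nats
D_KL(Q||P) = 0.1228 nats

No, they are not equal!

This asymmetry is why KL divergence is not a true distance metric.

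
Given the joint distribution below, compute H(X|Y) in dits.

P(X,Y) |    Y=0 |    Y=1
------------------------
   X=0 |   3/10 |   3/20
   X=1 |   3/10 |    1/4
0.2955 dits

Using the chain rule: H(X|Y) = H(X,Y) - H(Y)

First, compute H(X,Y) = 0.5878 dits

Marginal P(Y) = (3/5, 2/5)
H(Y) = 0.2923 dits

H(X|Y) = H(X,Y) - H(Y) = 0.5878 - 0.2923 = 0.2955 dits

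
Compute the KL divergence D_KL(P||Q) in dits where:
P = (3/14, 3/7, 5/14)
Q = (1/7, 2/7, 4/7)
0.0403 dits

KL divergence: D_KL(P||Q) = Σ p(x) log(p(x)/q(x))

Computing term by term:
  x=0: 3/14 × log_10[(3/14)/(1/7)] = 3/14 × 0.1761 = 0.0377
  x=1: 3/7 × log_10[(3/7)/(2/7)] = 3/7 × 0.1761 = 0.0755
  x=2: 5/14 × log_10[(5/14)/(4/7)] = 5/14 × -0.2041 = -0.0729

D_KL(P||Q) = 0.0403 dits

Note: KL divergence is always non-negative and equals 0 iff P = Q.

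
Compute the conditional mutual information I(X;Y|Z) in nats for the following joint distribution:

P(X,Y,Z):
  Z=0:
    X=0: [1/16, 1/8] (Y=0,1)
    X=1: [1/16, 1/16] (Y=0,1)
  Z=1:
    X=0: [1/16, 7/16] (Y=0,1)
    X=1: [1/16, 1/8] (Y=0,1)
0.0226 nats

Conditional mutual information: I(X;Y|Z) = H(X|Z) + H(Y|Z) - H(X,Y|Z)

H(Z) = 0.6211
H(X,Z) = 1.2342 → H(X|Z) = 0.6132
H(Y,Z) = 1.1574 → H(Y|Z) = 0.5363
H(X,Y,Z) = 1.7480 → H(X,Y|Z) = 1.1269

I(X;Y|Z) = 0.6132 + 0.5363 - 1.1269 = 0.0226 nats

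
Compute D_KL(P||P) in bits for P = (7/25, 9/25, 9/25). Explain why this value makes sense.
0.0000 bits

KL divergence satisfies the Gibbs inequality: D_KL(P||Q) ≥ 0 for all distributions P, Q.

D_KL(P||Q) = Σ p(x) log(p(x)/q(x))
Each term is p(x) × log_2(p(x)/p(x)) = p(x) × log_2(1) = 0, so the sum is 0.
D_KL(P||Q) = 0.0000 bits

When P = Q, the KL divergence is exactly 0, as there is no 'divergence' between identical distributions.

This non-negativity is a fundamental property: relative entropy cannot be negative because it measures how different Q is from P.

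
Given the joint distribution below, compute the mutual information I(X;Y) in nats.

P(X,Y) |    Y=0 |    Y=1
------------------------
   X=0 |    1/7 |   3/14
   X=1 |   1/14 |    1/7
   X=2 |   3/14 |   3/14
0.0091 nats

Mutual information: I(X;Y) = H(X) + H(Y) - H(X,Y)

Marginals:
P(X) = (5/14, 3/14, 3/7), H(X) = 1.0609 nats
P(Y) = (3/7, 4/7), H(Y) = 0.6829 nats

Joint entropy: H(X,Y) = 1.7348 nats

I(X;Y) = 1.0609 + 0.6829 - 1.7348 = 0.0091 nats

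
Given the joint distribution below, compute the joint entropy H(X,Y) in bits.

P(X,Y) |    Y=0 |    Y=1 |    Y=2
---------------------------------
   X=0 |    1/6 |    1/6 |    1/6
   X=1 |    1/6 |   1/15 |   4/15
2.4923 bits

Joint entropy is H(X,Y) = -Σ_{x,y} p(x,y) log p(x,y).

Summing over all non-zero entries:
H(X,Y) = -[1/6·log_2(1/6) + 1/6·log_2(1/6) + 1/6·log_2(1/6) + 1/6·log_2(1/6) + 1/15·log_2(1/15) + 4/15·log_2(4/15)]
H(X,Y) = 2.4923 bits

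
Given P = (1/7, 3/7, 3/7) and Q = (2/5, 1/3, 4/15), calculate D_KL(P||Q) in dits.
0.0712 dits

KL divergence: D_KL(P||Q) = Σ p(x) log(p(x)/q(x))

Computing term by term:
  x=0: 1/7 × log_10[(1/7)/(2/5)] = 1/7 × -0.4472 = -0.0639
  x=1: 3/7 × log_10[(3/7)/(1/3)] = 3/7 × 0.1091 = 0.0468
  x=2: 3/7 × log_10[(3/7)/(4/15)] = 3/7 × 0.2061 = 0.0883

D_KL(P||Q) = 0.0712 dits

Note: KL divergence is always non-negative and equals 0 iff P = Q.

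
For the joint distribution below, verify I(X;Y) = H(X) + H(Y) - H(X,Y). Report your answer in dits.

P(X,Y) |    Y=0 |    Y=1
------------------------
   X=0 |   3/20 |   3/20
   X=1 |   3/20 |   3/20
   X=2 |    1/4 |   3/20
I(X;Y) = 0.0033 dits

Mutual information has multiple equivalent forms:
- I(X;Y) = H(X) - H(X|Y)
- I(X;Y) = H(Y) - H(Y|X)
- I(X;Y) = H(X) + H(Y) - H(X,Y)

Computing all quantities:
H(X) = 0.4729, H(Y) = 0.2989, H(X,Y) = 0.7684
H(X|Y) = 0.4696, H(Y|X) = 0.2955

Verification:
H(X) - H(X|Y) = 0.4729 - 0.4696 = 0.0033
H(Y) - H(Y|X) = 0.2989 - 0.2955 = 0.0033
H(X) + H(Y) - H(X,Y) = 0.4729 + 0.2989 - 0.7684 = 0.0033

All forms give I(X;Y) = 0.0033 dits. ✓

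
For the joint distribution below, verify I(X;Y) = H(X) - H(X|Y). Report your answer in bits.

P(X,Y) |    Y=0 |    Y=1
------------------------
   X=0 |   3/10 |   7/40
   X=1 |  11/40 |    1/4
I(X;Y) = 0.0086 bits

Mutual information has multiple equivalent forms:
- I(X;Y) = H(X) - H(X|Y)
- I(X;Y) = H(Y) - H(Y|X)
- I(X;Y) = H(X) + H(Y) - H(X,Y)

Computing all quantities:
H(X) = 0.9982, H(Y) = 0.9837, H(X,Y) = 1.9733
H(X|Y) = 0.9896, H(Y|X) = 0.9751

Verification:
H(X) - H(X|Y) = 0.9982 - 0.9896 = 0.0086
H(Y) - H(Y|X) = 0.9837 - 0.9751 = 0.0086
H(X) + H(Y) - H(X,Y) = 0.9982 + 0.9837 - 1.9733 = 0.0086

All forms give I(X;Y) = 0.0086 bits. ✓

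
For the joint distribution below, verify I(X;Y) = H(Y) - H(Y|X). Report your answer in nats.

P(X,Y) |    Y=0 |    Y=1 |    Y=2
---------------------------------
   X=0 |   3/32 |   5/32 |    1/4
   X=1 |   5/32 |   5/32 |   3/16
I(X;Y) = 0.0124 nats

Mutual information has multiple equivalent forms:
- I(X;Y) = H(X) - H(X|Y)
- I(X;Y) = H(Y) - H(Y|X)
- I(X;Y) = H(X) + H(Y) - H(X,Y)

Computing all quantities:
H(X) = 0.6931, H(Y) = 1.0717, H(X,Y) = 1.7525
H(X|Y) = 0.6808, H(Y|X) = 1.0594

Verification:
H(X) - H(X|Y) = 0.6931 - 0.6808 = 0.0124
H(Y) - H(Y|X) = 1.0717 - 1.0594 = 0.0124
H(X) + H(Y) - H(X,Y) = 0.6931 + 1.0717 - 1.7525 = 0.0124

All forms give I(X;Y) = 0.0124 nats. ✓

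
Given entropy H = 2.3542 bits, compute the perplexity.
5.1131

Perplexity is 2^H (or exp(H) for natural log).

H = 2.3542 bits
Perplexity = 2^2.3542 = 5.1131

Interpretation: The model's uncertainty is equivalent to choosing uniformly among 5.1 options.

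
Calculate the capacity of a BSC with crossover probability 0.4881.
0.0004 bits

For a binary symmetric channel (BSC) with error probability p:
Capacity C = 1 - H(p) bits per symbol

where H(p) = -p log₂(p) - (1-p) log₂(1-p) is the binary entropy function.

H(0.4881) = 0.9996 bits
C = 1 - 0.9996 = 0.0004 bits per symbol

This means we can reliably transmit up to 0.0004 bits of information per channel use.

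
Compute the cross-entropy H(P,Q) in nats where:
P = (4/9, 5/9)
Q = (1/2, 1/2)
0.6931 nats

Cross-entropy: H(P,Q) = -Σ p(x) log q(x)

Alternatively: H(P,Q) = H(P) + D_KL(P||Q)
H(P) = 0.6870 nats
D_KL(P||Q) = 0.0062 nats

H(P,Q) = 0.6870 + 0.0062 = 0.6931 nats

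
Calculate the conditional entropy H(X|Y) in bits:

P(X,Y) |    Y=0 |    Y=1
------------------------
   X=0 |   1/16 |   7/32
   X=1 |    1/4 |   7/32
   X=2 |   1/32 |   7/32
1.4168 bits

Using the chain rule: H(X|Y) = H(X,Y) - H(Y)

First, compute H(X,Y) = 2.3452 bits

Marginal P(Y) = (11/32, 21/32)
H(Y) = 0.9284 bits

H(X|Y) = H(X,Y) - H(Y) = 2.3452 - 0.9284 = 1.4168 bits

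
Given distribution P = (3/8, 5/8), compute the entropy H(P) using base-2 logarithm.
0.9544 bits

Shannon entropy is H(X) = -Σ p(x) log p(x).

For P = (3/8, 5/8):
H = -3/8 × log_2(3/8) -5/8 × log_2(5/8)
H = 0.9544 bits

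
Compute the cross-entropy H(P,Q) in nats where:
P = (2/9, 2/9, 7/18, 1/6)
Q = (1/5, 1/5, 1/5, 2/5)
1.4939 nats

Cross-entropy: H(P,Q) = -Σ p(x) log q(x)

Alternatively: H(P,Q) = H(P) + D_KL(P||Q)
H(P) = 1.3344 nats
D_KL(P||Q) = 0.1595 nats

H(P,Q) = 1.3344 + 0.1595 = 1.4939 nats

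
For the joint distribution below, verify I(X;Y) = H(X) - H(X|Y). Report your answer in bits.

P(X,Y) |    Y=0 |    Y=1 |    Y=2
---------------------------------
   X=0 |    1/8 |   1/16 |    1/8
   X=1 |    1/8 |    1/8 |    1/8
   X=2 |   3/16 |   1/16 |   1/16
I(X;Y) = 0.0478 bits

Mutual information has multiple equivalent forms:
- I(X;Y) = H(X) - H(X|Y)
- I(X;Y) = H(Y) - H(Y|X)
- I(X;Y) = H(X) + H(Y) - H(X,Y)

Computing all quantities:
H(X) = 1.5794, H(Y) = 1.5462, H(X,Y) = 3.0778
H(X|Y) = 1.5316, H(Y|X) = 1.4984

Verification:
H(X) - H(X|Y) = 1.5794 - 1.5316 = 0.0478
H(Y) - H(Y|X) = 1.5462 - 1.4984 = 0.0478
H(X) + H(Y) - H(X,Y) = 1.5794 + 1.5462 - 3.0778 = 0.0478

All forms give I(X;Y) = 0.0478 bits. ✓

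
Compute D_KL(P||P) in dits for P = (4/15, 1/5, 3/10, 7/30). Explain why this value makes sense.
0.0000 dits

KL divergence satisfies the Gibbs inequality: D_KL(P||Q) ≥ 0 for all distributions P, Q.

D_KL(P||Q) = Σ p(x) log(p(x)/q(x))
Each term is p(x) × log_10(p(x)/p(x)) = p(x) × log_10(1) = 0, so the sum is 0.
D_KL(P||Q) = 0.0000 dits

When P = Q, the KL divergence is exactly 0, as there is no 'divergence' between identical distributions.

This non-negativity is a fundamental property: relative entropy cannot be negative because it measures how different Q is from P.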